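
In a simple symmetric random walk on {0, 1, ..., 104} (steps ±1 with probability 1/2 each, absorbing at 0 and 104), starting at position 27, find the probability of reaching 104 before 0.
P(hit 104 before 0) = 27/104

Let u_k = P(hit 104 before 0 | start at k). Then u_0 = 0, u_104 = 1, and u_k = u_{k-1}/2 + u_{k+1}/2 for 1 ≤ k ≤ 103. This harmonic recurrence is solved by u_k = k/104, giving u_27 = 27/104.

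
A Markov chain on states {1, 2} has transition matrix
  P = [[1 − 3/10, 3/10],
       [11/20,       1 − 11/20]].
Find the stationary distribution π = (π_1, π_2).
π_1 = 11/17, π_2 = 6/17

Solve πP = π with π_1 + π_2 = 1. From πP = π: π_1 · (1 − 3/10) + π_2 · 11/20 = π_1 ⇒ π_2 · 11/20 = π_1 · 3/10 ⇒ π_2/π_1 = (3/10)/(11/20) = 6/11. Together with π_1 + π_2 = 1:
  π_1 = (11/20)/(3/10 + 11/20) = (11/20)/(17/20) = 11/17,
  π_2 = (3/10)/(3/10 + 11/20) = (3/10)/(17/20) = 6/17.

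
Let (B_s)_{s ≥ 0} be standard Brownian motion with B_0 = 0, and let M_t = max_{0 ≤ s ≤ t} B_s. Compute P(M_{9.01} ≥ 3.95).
P(M_{9.01} ≥ 3.95) = 2·P(B_{9.01} ≥ 3.95) = 2(1 − Φ(3.95/√9.01)) ≈ 0.1882

By the reflection principle for Brownian motion, P(M_t ≥ a) = 2 · P(B_t ≥ a) for a ≥ 0. Since B_t ~ N(0, t), P(B_t ≥ 3.95) = 1 − Φ(3.95/√t) = 1 − Φ(3.95/√9.01) = 1 − Φ(1.3159). So
  P(M_{9.01} ≥ 3.95) = 2(1 − Φ(1.3159)) ≈ 0.1882.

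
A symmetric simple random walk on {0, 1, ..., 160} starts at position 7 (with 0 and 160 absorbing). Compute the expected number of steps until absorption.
E[τ | X_0 = 7] = 1071

Let v_k = E[τ | X_0 = k]. Boundary: v_0 = v_160 = 0. Recurrence: v_k = 1 + (v_{k-1} + v_{k+1})/2 for 1 ≤ k ≤ 159. The particular solution to v_k − (v_{k-1} + v_{k+1})/2 = 1 is v_k = −k^2. Adding homogeneous solution A + B k and matching boundaries gives v_k = k (160 − k). Substituting k = 7: v_7 = 7 · 153 = 1071.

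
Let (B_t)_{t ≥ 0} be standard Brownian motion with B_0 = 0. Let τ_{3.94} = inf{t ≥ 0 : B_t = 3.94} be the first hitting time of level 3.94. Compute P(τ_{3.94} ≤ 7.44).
P(τ_{3.94} ≤ 7.44) = 2(1 − Φ(3.94/√7.44)) = 2(1 − Φ(1.4445)) ≈ 0.1486

By the reflection principle for standard BM, P(τ_b ≤ t) = 2 · P(B_t ≥ b). Since B_t ~ N(0, t), P(B_t ≥ 3.94) = 1 − Φ(3.94/√t) = 1 − Φ(3.94/√7.44) = 1 − Φ(1.4445) ≈ 0.07430. Doubling: P(τ_{3.94} ≤ 7.44) ≈ 2 · 0.07430 = 0.14860 ≈ 0.1486.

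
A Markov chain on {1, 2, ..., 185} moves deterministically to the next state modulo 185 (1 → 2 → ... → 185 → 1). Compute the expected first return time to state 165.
E[T_165 | X_0 = 165] = 185

The chain cycles deterministically, so starting at state 165 it returns in exactly 185 steps. Equivalently, the stationary distribution is uniform π_j = 1/185 for every state j, so by Kac's formula E[T_165] = 1/π_165 = 185.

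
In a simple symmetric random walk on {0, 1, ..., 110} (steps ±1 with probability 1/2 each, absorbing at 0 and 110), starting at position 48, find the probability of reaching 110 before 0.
P(hit 110 before 0) = 48/110 = 24/55

Let u_k = P(hit 110 before 0 | start at k). Then u_0 = 0, u_110 = 1, and u_k = u_{k-1}/2 + u_{k+1}/2 for 1 ≤ k ≤ 109. This harmonic recurrence is solved by u_k = k/110, giving u_48 = 48/110 = 24/55.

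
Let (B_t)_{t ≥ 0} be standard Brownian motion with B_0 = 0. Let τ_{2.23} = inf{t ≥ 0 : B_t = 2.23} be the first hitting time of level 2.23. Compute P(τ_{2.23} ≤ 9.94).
P(τ_{2.23} ≤ 9.94) = 2(1 − Φ(2.23/√9.94)) = 2(1 − Φ(0.7073)) ≈ 0.4794

By the reflection principle for standard BM, P(τ_b ≤ t) = 2 · P(B_t ≥ b). Since B_t ~ N(0, t), P(B_t ≥ 2.23) = 1 − Φ(2.23/√t) = 1 − Φ(2.23/√9.94) = 1 − Φ(0.7073) ≈ 0.23969. Doubling: P(τ_{2.23} ≤ 9.94) ≈ 2 · 0.23969 = 0.47938 ≈ 0.4794.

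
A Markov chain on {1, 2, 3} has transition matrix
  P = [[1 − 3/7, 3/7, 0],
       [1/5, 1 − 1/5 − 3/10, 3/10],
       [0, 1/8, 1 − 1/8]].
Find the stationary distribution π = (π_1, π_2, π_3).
π = (7/58, 15/58, 18/29)

This is a birth-death chain on three states, which satisfies detailed balance: π_1 · P_{12} = π_2 · P_{21} and π_2 · P_{23} = π_3 · P_{32}.
From π_1 · 3/7 = π_2 · 1/5: π_2/π_1 = (3/7)/(1/5) = 15/7.
From π_2 · 3/10 = π_3 · 1/8: π_3/π_2 = (3/10)/(1/8) = 12/5.
Take π_1 proportional to 1; then unnormalized π = (1, 15/7, 36/7). Normalize by dividing by the sum 58/7:
  π = (7/58, 15/58, 18/29).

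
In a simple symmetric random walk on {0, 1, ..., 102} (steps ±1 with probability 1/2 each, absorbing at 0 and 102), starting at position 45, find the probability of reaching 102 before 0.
P(hit 102 before 0) = 45/102 = 15/34

Let u_k = P(hit 102 before 0 | start at k). Then u_0 = 0, u_102 = 1, and u_k = u_{k-1}/2 + u_{k+1}/2 for 1 ≤ k ≤ 101. This harmonic recurrence is solved by u_k = k/102, giving u_45 = 45/102 = 15/34.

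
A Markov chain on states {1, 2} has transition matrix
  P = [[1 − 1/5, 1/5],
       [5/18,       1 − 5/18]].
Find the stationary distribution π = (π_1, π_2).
π_1 = 25/43, π_2 = 18/43

Solve πP = π with π_1 + π_2 = 1. From πP = π: π_1 · (1 − 1/5) + π_2 · 5/18 = π_1 ⇒ π_2 · 5/18 = π_1 · 1/5 ⇒ π_2/π_1 = (1/5)/(5/18) = 18/25. Together with π_1 + π_2 = 1:
  π_1 = (5/18)/(1/5 + 5/18) = (5/18)/(43/90) = 25/43,
  π_2 = (1/5)/(1/5 + 5/18) = (1/5)/(43/90) = 18/43.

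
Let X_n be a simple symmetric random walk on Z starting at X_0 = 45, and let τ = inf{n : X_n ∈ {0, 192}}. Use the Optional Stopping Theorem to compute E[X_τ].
E[X_τ] = 45

X_n is a martingale and τ is a bounded-mean stopping time (indeed τ is finite a.s. with bounded expectation since the walk is in a bounded region). By the OST, E[X_τ] = E[X_0] = 45. Equivalently: E[X_τ] = 192 · P(hit 192 first) + 0 · P(hit 0 first) = 192 · (45/192) = 45.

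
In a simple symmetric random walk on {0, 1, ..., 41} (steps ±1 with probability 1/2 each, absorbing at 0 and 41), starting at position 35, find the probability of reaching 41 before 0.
P(hit 41 before 0) = 35/41

Let u_k = P(hit 41 before 0 | start at k). Then u_0 = 0, u_41 = 1, and u_k = u_{k-1}/2 + u_{k+1}/2 for 1 ≤ k ≤ 40. This harmonic recurrence is solved by u_k = k/41, giving u_35 = 35/41.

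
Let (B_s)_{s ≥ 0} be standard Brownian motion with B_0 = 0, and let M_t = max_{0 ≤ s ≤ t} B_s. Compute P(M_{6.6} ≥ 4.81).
P(M_{6.6} ≥ 4.81) = 2·P(B_{6.6} ≥ 4.81) = 2(1 − Φ(4.81/√6.6)) ≈ 0.0612

By the reflection principle for Brownian motion, P(M_t ≥ a) = 2 · P(B_t ≥ a) for a ≥ 0. Since B_t ~ N(0, t), P(B_t ≥ 4.81) = 1 − Φ(4.81/√t) = 1 − Φ(4.81/√6.6) = 1 − Φ(1.8723). So
  P(M_{6.6} ≥ 4.81) = 2(1 − Φ(1.8723)) ≈ 0.0612.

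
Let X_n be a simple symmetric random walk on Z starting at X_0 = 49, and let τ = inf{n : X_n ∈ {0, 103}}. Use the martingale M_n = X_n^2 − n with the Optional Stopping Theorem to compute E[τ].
E[τ] = 2646

M_n = X_n^2 − n is a martingale (since E[X_{n+1}^2 | F_n] = X_n^2 + 1). By OST (τ has finite mean in a bounded region), E[M_τ] = E[M_0] = X_0^2 − 0 = 49^2 = 2401. Also E[M_τ] = E[X_τ^2] − E[τ]. The walk exits at 0 or 103, with P(hit 103 first) = 49/103, so E[X_τ^2] = 103^2 · 49/103 + 0 = 5047. Thus E[τ] = E[X_τ^2] − E[M_τ] = 5047 − 2401 = 2646 = 49(103 − 49) = 2646.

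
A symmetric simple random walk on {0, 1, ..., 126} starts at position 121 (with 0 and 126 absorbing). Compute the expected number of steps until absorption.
E[τ | X_0 = 121] = 605

Let v_k = E[τ | X_0 = k]. Boundary: v_0 = v_126 = 0. Recurrence: v_k = 1 + (v_{k-1} + v_{k+1})/2 for 1 ≤ k ≤ 125. The particular solution to v_k − (v_{k-1} + v_{k+1})/2 = 1 is v_k = −k^2. Adding homogeneous solution A + B k and matching boundaries gives v_k = k (126 − k). Substituting k = 121: v_121 = 121 · 5 = 605.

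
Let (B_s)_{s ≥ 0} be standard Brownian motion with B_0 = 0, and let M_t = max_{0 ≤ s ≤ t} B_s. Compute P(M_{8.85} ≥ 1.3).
P(M_{8.85} ≥ 1.3) = 2·P(B_{8.85} ≥ 1.3) = 2(1 − Φ(1.3/√8.85)) ≈ 0.6621

By the reflection principle for Brownian motion, P(M_t ≥ a) = 2 · P(B_t ≥ a) for a ≥ 0. Since B_t ~ N(0, t), P(B_t ≥ 1.3) = 1 − Φ(1.3/√t) = 1 − Φ(1.3/√8.85) = 1 − Φ(0.4370). So
  P(M_{8.85} ≥ 1.3) = 2(1 − Φ(0.4370)) ≈ 0.6621.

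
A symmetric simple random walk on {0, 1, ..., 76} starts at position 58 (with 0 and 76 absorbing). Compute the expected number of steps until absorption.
E[τ | X_0 = 58] = 1044

Let v_k = E[τ | X_0 = k]. Boundary: v_0 = v_76 = 0. Recurrence: v_k = 1 + (v_{k-1} + v_{k+1})/2 for 1 ≤ k ≤ 75. The particular solution to v_k − (v_{k-1} + v_{k+1})/2 = 1 is v_k = −k^2. Adding homogeneous solution A + B k and matching boundaries gives v_k = k (76 − k). Substituting k = 58: v_58 = 58 · 18 = 1044.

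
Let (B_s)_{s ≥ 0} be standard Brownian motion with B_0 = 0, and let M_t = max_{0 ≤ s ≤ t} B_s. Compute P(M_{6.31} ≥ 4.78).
P(M_{6.31} ≥ 4.78) = 2·P(B_{6.31} ≥ 4.78) = 2(1 − Φ(4.78/√6.31)) ≈ 0.0571

By the reflection principle for Brownian motion, P(M_t ≥ a) = 2 · P(B_t ≥ a) for a ≥ 0. Since B_t ~ N(0, t), P(B_t ≥ 4.78) = 1 − Φ(4.78/√t) = 1 − Φ(4.78/√6.31) = 1 − Φ(1.9029). So
  P(M_{6.31} ≥ 4.78) = 2(1 − Φ(1.9029)) ≈ 0.0571.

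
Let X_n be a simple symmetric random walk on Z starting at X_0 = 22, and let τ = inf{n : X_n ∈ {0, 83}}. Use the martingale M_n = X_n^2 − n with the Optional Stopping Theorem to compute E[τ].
E[τ] = 1342

M_n = X_n^2 − n is a martingale (since E[X_{n+1}^2 | F_n] = X_n^2 + 1). By OST (τ has finite mean in a bounded region), E[M_τ] = E[M_0] = X_0^2 − 0 = 22^2 = 484. Also E[M_τ] = E[X_τ^2] − E[τ]. The walk exits at 0 or 83, with P(hit 83 first) = 22/83, so E[X_τ^2] = 83^2 · 22/83 + 0 = 1826. Thus E[τ] = E[X_τ^2] − E[M_τ] = 1826 − 484 = 1342 = 22(83 − 22) = 1342.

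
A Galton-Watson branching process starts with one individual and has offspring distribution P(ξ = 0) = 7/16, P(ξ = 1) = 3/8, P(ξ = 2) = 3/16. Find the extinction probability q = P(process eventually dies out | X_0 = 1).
q = 1

Mean offspring μ = 0·7/16 + 1·3/8 + 2·3/16 = 3/4 ≤ 1. For μ ≤ 1 with offspring not concentrated at 1, the Galton-Watson process goes extinct almost surely, so q = 1.
(Algebraic check: The pgf is f(s) = 7/16 + 3/8·s + 3/16·s². The extinction probability q is the smallest fixed point of f in [0, 1]. Setting s = f(s):
  3/16·s² + (3/8 − 1)·s + 7/16 = 0
  3/16·s² − (7/16 + 3/16)·s + 7/16 = 0
which factors as (s − 1)·(3/16·s − 7/16) = 0, giving roots s = 1 and s = (7/16)/(3/16) = 7/3. Since 7/3 ≥ 1, the smallest root in [0, 1] is s = 1.)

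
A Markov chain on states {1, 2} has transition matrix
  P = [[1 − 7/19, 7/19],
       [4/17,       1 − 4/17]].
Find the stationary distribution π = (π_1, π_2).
π_1 = 76/195, π_2 = 119/195

Solve πP = π with π_1 + π_2 = 1. From πP = π: π_1 · (1 − 7/19) + π_2 · 4/17 = π_1 ⇒ π_2 · 4/17 = π_1 · 7/19 ⇒ π_2/π_1 = (7/19)/(4/17) = 119/76. Together with π_1 + π_2 = 1:
  π_1 = (4/17)/(7/19 + 4/17) = (4/17)/(195/323) = 76/195,
  π_2 = (7/19)/(7/19 + 4/17) = (7/19)/(195/323) = 119/195.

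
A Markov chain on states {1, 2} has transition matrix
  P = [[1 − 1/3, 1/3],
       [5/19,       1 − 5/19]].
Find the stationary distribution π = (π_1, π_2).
π_1 = 15/34, π_2 = 19/34

Solve πP = π with π_1 + π_2 = 1. From πP = π: π_1 · (1 − 1/3) + π_2 · 5/19 = π_1 ⇒ π_2 · 5/19 = π_1 · 1/3 ⇒ π_2/π_1 = (1/3)/(5/19) = 19/15. Together with π_1 + π_2 = 1:
  π_1 = (5/19)/(1/3 + 5/19) = (5/19)/(34/57) = 15/34,
  π_2 = (1/3)/(1/3 + 5/19) = (1/3)/(34/57) = 19/34.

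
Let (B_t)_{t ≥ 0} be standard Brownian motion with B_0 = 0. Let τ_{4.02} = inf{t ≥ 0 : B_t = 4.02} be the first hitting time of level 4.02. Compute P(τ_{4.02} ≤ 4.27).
P(τ_{4.02} ≤ 4.27) = 2(1 − Φ(4.02/√4.27)) = 2(1 − Φ(1.9454)) ≈ 0.0517

By the reflection principle for standard BM, P(τ_b ≤ t) = 2 · P(B_t ≥ b). Since B_t ~ N(0, t), P(B_t ≥ 4.02) = 1 − Φ(4.02/√t) = 1 − Φ(4.02/√4.27) = 1 − Φ(1.9454) ≈ 0.02586. Doubling: P(τ_{4.02} ≤ 4.27) ≈ 2 · 0.02586 = 0.05172 ≈ 0.0517.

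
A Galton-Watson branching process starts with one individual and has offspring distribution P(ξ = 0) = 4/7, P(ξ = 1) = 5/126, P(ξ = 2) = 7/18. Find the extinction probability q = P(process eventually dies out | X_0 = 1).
q = 1

Mean offspring μ = 0·4/7 + 1·5/126 + 2·7/18 = 103/126 ≤ 1. For μ ≤ 1 with offspring not concentrated at 1, the Galton-Watson process goes extinct almost surely, so q = 1.
(Algebraic check: The pgf is f(s) = 4/7 + 5/126·s + 7/18·s². The extinction probability q is the smallest fixed point of f in [0, 1]. Setting s = f(s):
  7/18·s² + (5/126 − 1)·s + 4/7 = 0
  7/18·s² − (4/7 + 7/18)·s + 4/7 = 0
which factors as (s − 1)·(7/18·s − 4/7) = 0, giving roots s = 1 and s = (4/7)/(7/18) = 72/49. Since 72/49 ≥ 1, the smallest root in [0, 1] is s = 1.)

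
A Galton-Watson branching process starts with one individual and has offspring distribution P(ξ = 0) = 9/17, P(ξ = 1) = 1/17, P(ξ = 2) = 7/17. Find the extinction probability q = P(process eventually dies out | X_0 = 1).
q = 1

Mean offspring μ = 0·9/17 + 1·1/17 + 2·7/17 = 15/17 ≤ 1. For μ ≤ 1 with offspring not concentrated at 1, the Galton-Watson process goes extinct almost surely, so q = 1.
(Algebraic check: The pgf is f(s) = 9/17 + 1/17·s + 7/17·s². The extinction probability q is the smallest fixed point of f in [0, 1]. Setting s = f(s):
  7/17·s² + (1/17 − 1)·s + 9/17 = 0
  7/17·s² − (9/17 + 7/17)·s + 9/17 = 0
which factors as (s − 1)·(7/17·s − 9/17) = 0, giving roots s = 1 and s = (9/17)/(7/17) = 9/7. Since 9/7 ≥ 1, the smallest root in [0, 1] is s = 1.)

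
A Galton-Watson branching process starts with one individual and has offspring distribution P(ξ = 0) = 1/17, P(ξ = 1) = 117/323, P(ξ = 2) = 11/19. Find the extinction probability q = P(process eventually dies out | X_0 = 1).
q = 19/187

The pgf is f(s) = 1/17 + 117/323·s + 11/19·s². The extinction probability q is the smallest fixed point of f in [0, 1]. Setting s = f(s):
  11/19·s² + (117/323 − 1)·s + 1/17 = 0
  11/19·s² − (1/17 + 11/19)·s + 1/17 = 0
which factors as (s − 1)·(11/19·s − 1/17) = 0, giving roots s = 1 and s = (1/17)/(11/19) = 19/187.
Mean offspring μ = 117/323 + 2·11/19 = 491/323 > 1 (supercritical), so q < 1. The extinction probability is the smaller root: q = (1/17)/(11/19) = 19/187.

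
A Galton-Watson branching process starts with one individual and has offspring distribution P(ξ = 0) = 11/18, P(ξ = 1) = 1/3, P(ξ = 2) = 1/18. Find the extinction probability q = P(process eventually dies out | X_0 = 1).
q = 1

Mean offspring μ = 0·11/18 + 1·1/3 + 2·1/18 = 4/9 ≤ 1. For μ ≤ 1 with offspring not concentrated at 1, the Galton-Watson process goes extinct almost surely, so q = 1.
(Algebraic check: The pgf is f(s) = 11/18 + 1/3·s + 1/18·s². The extinction probability q is the smallest fixed point of f in [0, 1]. Setting s = f(s):
  1/18·s² + (1/3 − 1)·s + 11/18 = 0
  1/18·s² − (11/18 + 1/18)·s + 11/18 = 0
which factors as (s − 1)·(1/18·s − 11/18) = 0, giving roots s = 1 and s = (11/18)/(1/18) = 11. Since 11 ≥ 1, the smallest root in [0, 1] is s = 1.)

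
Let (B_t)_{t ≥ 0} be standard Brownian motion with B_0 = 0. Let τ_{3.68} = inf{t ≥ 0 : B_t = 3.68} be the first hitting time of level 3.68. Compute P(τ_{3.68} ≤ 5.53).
P(τ_{3.68} ≤ 5.53) = 2(1 − Φ(3.68/√5.53)) = 2(1 − Φ(1.5649)) ≈ 0.1176

By the reflection principle for standard BM, P(τ_b ≤ t) = 2 · P(B_t ≥ b). Since B_t ~ N(0, t), P(B_t ≥ 3.68) = 1 − Φ(3.68/√t) = 1 − Φ(3.68/√5.53) = 1 − Φ(1.5649) ≈ 0.05880. Doubling: P(τ_{3.68} ≤ 5.53) ≈ 2 · 0.05880 = 0.11760 ≈ 0.1176.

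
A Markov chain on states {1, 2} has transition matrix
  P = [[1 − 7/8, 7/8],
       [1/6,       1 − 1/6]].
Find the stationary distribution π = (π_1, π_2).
π_1 = 4/25, π_2 = 21/25

Solve πP = π with π_1 + π_2 = 1. From πP = π: π_1 · (1 − 7/8) + π_2 · 1/6 = π_1 ⇒ π_2 · 1/6 = π_1 · 7/8 ⇒ π_2/π_1 = (7/8)/(1/6) = 21/4. Together with π_1 + π_2 = 1:
  π_1 = (1/6)/(7/8 + 1/6) = (1/6)/(25/24) = 4/25,
  π_2 = (7/8)/(7/8 + 1/6) = (7/8)/(25/24) = 21/25.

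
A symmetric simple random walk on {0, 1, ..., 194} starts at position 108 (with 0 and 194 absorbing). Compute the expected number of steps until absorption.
E[τ | X_0 = 108] = 9288

Let v_k = E[τ | X_0 = k]. Boundary: v_0 = v_194 = 0. Recurrence: v_k = 1 + (v_{k-1} + v_{k+1})/2 for 1 ≤ k ≤ 193. The particular solution to v_k − (v_{k-1} + v_{k+1})/2 = 1 is v_k = −k^2. Adding homogeneous solution A + B k and matching boundaries gives v_k = k (194 − k). Substituting k = 108: v_108 = 108 · 86 = 9288.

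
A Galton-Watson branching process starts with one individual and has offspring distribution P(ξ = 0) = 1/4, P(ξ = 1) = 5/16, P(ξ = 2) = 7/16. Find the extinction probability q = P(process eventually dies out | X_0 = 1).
q = 4/7

The pgf is f(s) = 1/4 + 5/16·s + 7/16·s². The extinction probability q is the smallest fixed point of f in [0, 1]. Setting s = f(s):
  7/16·s² + (5/16 − 1)·s + 1/4 = 0
  7/16·s² − (1/4 + 7/16)·s + 1/4 = 0
which factors as (s − 1)·(7/16·s − 1/4) = 0, giving roots s = 1 and s = (1/4)/(7/16) = 4/7.
Mean offspring μ = 5/16 + 2·7/16 = 19/16 > 1 (supercritical), so q < 1. The extinction probability is the smaller root: q = (1/4)/(7/16) = 4/7.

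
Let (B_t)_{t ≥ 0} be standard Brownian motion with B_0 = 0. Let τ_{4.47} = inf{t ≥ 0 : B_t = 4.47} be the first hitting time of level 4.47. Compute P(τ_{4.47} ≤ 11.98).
P(τ_{4.47} ≤ 11.98) = 2(1 − Φ(4.47/√11.98)) = 2(1 − Φ(1.2915)) ≈ 0.1965

By the reflection principle for standard BM, P(τ_b ≤ t) = 2 · P(B_t ≥ b). Since B_t ~ N(0, t), P(B_t ≥ 4.47) = 1 − Φ(4.47/√t) = 1 − Φ(4.47/√11.98) = 1 − Φ(1.2915) ≈ 0.09827. Doubling: P(τ_{4.47} ≤ 11.98) ≈ 2 · 0.09827 = 0.19654 ≈ 0.1965.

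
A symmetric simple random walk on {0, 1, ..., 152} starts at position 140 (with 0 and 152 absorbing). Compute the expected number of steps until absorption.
E[τ | X_0 = 140] = 1680

Let v_k = E[τ | X_0 = k]. Boundary: v_0 = v_152 = 0. Recurrence: v_k = 1 + (v_{k-1} + v_{k+1})/2 for 1 ≤ k ≤ 151. The particular solution to v_k − (v_{k-1} + v_{k+1})/2 = 1 is v_k = −k^2. Adding homogeneous solution A + B k and matching boundaries gives v_k = k (152 − k). Substituting k = 140: v_140 = 140 · 12 = 1680.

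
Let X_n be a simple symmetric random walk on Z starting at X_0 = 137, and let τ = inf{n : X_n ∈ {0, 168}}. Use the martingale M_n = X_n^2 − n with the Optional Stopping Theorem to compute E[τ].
E[τ] = 4247

M_n = X_n^2 − n is a martingale (since E[X_{n+1}^2 | F_n] = X_n^2 + 1). By OST (τ has finite mean in a bounded region), E[M_τ] = E[M_0] = X_0^2 − 0 = 137^2 = 18769. Also E[M_τ] = E[X_τ^2] − E[τ]. The walk exits at 0 or 168, with P(hit 168 first) = 137/168, so E[X_τ^2] = 168^2 · 137/168 + 0 = 23016. Thus E[τ] = E[X_τ^2] − E[M_τ] = 23016 − 18769 = 4247 = 137(168 − 137) = 4247.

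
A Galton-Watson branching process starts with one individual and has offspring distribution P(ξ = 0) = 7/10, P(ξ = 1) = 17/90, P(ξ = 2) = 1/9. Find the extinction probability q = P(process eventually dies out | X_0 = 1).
q = 1

Mean offspring μ = 0·7/10 + 1·17/90 + 2·1/9 = 37/90 ≤ 1. For μ ≤ 1 with offspring not concentrated at 1, the Galton-Watson process goes extinct almost surely, so q = 1.
(Algebraic check: The pgf is f(s) = 7/10 + 17/90·s + 1/9·s². The extinction probability q is the smallest fixed point of f in [0, 1]. Setting s = f(s):
  1/9·s² + (17/90 − 1)·s + 7/10 = 0
  1/9·s² − (7/10 + 1/9)·s + 7/10 = 0
which factors as (s − 1)·(1/9·s − 7/10) = 0, giving roots s = 1 and s = (7/10)/(1/9) = 63/10. Since 63/10 ≥ 1, the smallest root in [0, 1] is s = 1.)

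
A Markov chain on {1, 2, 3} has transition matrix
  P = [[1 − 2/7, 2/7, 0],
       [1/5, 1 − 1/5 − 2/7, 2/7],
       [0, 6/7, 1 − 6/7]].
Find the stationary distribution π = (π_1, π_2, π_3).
π = (21/61, 30/61, 10/61)

This is a birth-death chain on three states, which satisfies detailed balance: π_1 · P_{12} = π_2 · P_{21} and π_2 · P_{23} = π_3 · P_{32}.
From π_1 · 2/7 = π_2 · 1/5: π_2/π_1 = (2/7)/(1/5) = 10/7.
From π_2 · 2/7 = π_3 · 6/7: π_3/π_2 = (2/7)/(6/7) = 1/3.
Take π_1 proportional to 1; then unnormalized π = (1, 10/7, 10/21). Normalize by dividing by the sum 61/21:
  π = (21/61, 30/61, 10/61).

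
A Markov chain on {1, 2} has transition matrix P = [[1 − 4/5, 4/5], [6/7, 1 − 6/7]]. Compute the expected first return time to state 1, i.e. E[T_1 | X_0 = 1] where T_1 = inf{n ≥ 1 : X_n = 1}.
E[T_1 | X_0 = 1] = 1/π_1 = 29/15

For an irreducible recurrent Markov chain with stationary distribution π, E[T_i | X_0 = i] = 1/π_i (Kac's formula). Here π_1 = (6/7)/(4/5 + 6/7) = (6/7)/(58/35) = 15/29, so E[T_1 | X_0 = 1] = 1/π_1 = (4/5 + 6/7)/(6/7) = (58/35)/(6/7) = 29/15.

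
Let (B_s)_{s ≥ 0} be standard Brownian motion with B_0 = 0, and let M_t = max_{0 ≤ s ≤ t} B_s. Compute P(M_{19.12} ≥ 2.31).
P(M_{19.12} ≥ 2.31) = 2·P(B_{19.12} ≥ 2.31) = 2(1 − Φ(2.31/√19.12)) ≈ 0.5973

By the reflection principle for Brownian motion, P(M_t ≥ a) = 2 · P(B_t ≥ a) for a ≥ 0. Since B_t ~ N(0, t), P(B_t ≥ 2.31) = 1 − Φ(2.31/√t) = 1 − Φ(2.31/√19.12) = 1 − Φ(0.5283). So
  P(M_{19.12} ≥ 2.31) = 2(1 − Φ(0.5283)) ≈ 0.5973.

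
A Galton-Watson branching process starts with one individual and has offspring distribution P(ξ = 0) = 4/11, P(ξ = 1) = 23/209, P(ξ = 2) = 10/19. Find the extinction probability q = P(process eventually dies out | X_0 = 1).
q = 38/55

The pgf is f(s) = 4/11 + 23/209·s + 10/19·s². The extinction probability q is the smallest fixed point of f in [0, 1]. Setting s = f(s):
  10/19·s² + (23/209 − 1)·s + 4/11 = 0
  10/19·s² − (4/11 + 10/19)·s + 4/11 = 0
which factors as (s − 1)·(10/19·s − 4/11) = 0, giving roots s = 1 and s = (4/11)/(10/19) = 38/55.
Mean offspring μ = 23/209 + 2·10/19 = 243/209 > 1 (supercritical), so q < 1. The extinction probability is the smaller root: q = (4/11)/(10/19) = 38/55.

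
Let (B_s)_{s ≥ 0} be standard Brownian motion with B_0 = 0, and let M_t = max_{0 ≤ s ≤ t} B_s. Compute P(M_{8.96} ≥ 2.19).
P(M_{8.96} ≥ 2.19) = 2·P(B_{8.96} ≥ 2.19) = 2(1 − Φ(2.19/√8.96)) ≈ 0.4644

By the reflection principle for Brownian motion, P(M_t ≥ a) = 2 · P(B_t ≥ a) for a ≥ 0. Since B_t ~ N(0, t), P(B_t ≥ 2.19) = 1 − Φ(2.19/√t) = 1 − Φ(2.19/√8.96) = 1 − Φ(0.7316). So
  P(M_{8.96} ≥ 2.19) = 2(1 − Φ(0.7316)) ≈ 0.4644.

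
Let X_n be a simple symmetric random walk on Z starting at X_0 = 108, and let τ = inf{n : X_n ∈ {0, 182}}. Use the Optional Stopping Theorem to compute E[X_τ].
E[X_τ] = 108

X_n is a martingale and τ is a bounded-mean stopping time (indeed τ is finite a.s. with bounded expectation since the walk is in a bounded region). By the OST, E[X_τ] = E[X_0] = 108. Equivalently: E[X_τ] = 182 · P(hit 182 first) + 0 · P(hit 0 first) = 182 · (108/182) = 108.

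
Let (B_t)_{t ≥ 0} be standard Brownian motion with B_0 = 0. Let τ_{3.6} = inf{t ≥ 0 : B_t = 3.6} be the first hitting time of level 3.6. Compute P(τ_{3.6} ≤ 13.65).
P(τ_{3.6} ≤ 13.65) = 2(1 − Φ(3.6/√13.65)) = 2(1 − Φ(0.9744)) ≈ 0.3299

By the reflection principle for standard BM, P(τ_b ≤ t) = 2 · P(B_t ≥ b). Since B_t ~ N(0, t), P(B_t ≥ 3.6) = 1 − Φ(3.6/√t) = 1 − Φ(3.6/√13.65) = 1 − Φ(0.9744) ≈ 0.16493. Doubling: P(τ_{3.6} ≤ 13.65) ≈ 2 · 0.16493 = 0.32986 ≈ 0.3299.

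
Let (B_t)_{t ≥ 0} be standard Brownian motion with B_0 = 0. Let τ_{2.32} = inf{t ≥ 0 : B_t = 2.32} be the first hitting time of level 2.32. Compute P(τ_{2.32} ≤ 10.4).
P(τ_{2.32} ≤ 10.4) = 2(1 − Φ(2.32/√10.4)) = 2(1 − Φ(0.7194)) ≈ 0.4719

By the reflection principle for standard BM, P(τ_b ≤ t) = 2 · P(B_t ≥ b). Since B_t ~ N(0, t), P(B_t ≥ 2.32) = 1 − Φ(2.32/√t) = 1 − Φ(2.32/√10.4) = 1 − Φ(0.7194) ≈ 0.23595. Doubling: P(τ_{2.32} ≤ 10.4) ≈ 2 · 0.23595 = 0.47190 ≈ 0.4719.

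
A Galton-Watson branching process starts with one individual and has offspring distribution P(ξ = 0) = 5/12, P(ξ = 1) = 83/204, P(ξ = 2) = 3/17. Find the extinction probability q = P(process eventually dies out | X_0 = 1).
q = 1

Mean offspring μ = 0·5/12 + 1·83/204 + 2·3/17 = 155/204 ≤ 1. For μ ≤ 1 with offspring not concentrated at 1, the Galton-Watson process goes extinct almost surely, so q = 1.
(Algebraic check: The pgf is f(s) = 5/12 + 83/204·s + 3/17·s². The extinction probability q is the smallest fixed point of f in [0, 1]. Setting s = f(s):
  3/17·s² + (83/204 − 1)·s + 5/12 = 0
  3/17·s² − (5/12 + 3/17)·s + 5/12 = 0
which factors as (s − 1)·(3/17·s − 5/12) = 0, giving roots s = 1 and s = (5/12)/(3/17) = 85/36. Since 85/36 ≥ 1, the smallest root in [0, 1] is s = 1.)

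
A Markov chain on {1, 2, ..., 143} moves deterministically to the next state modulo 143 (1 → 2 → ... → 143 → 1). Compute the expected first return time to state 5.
E[T_5 | X_0 = 5] = 143

The chain cycles deterministically, so starting at state 5 it returns in exactly 143 steps. Equivalently, the stationary distribution is uniform π_j = 1/143 for every state j, so by Kac's formula E[T_5] = 1/π_5 = 143.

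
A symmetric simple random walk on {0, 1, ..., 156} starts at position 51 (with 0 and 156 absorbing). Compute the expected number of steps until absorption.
E[τ | X_0 = 51] = 5355

Let v_k = E[τ | X_0 = k]. Boundary: v_0 = v_156 = 0. Recurrence: v_k = 1 + (v_{k-1} + v_{k+1})/2 for 1 ≤ k ≤ 155. The particular solution to v_k − (v_{k-1} + v_{k+1})/2 = 1 is v_k = −k^2. Adding homogeneous solution A + B k and matching boundaries gives v_k = k (156 − k). Substituting k = 51: v_51 = 51 · 105 = 5355.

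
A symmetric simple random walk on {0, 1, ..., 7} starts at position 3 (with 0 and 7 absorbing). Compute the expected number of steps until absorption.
E[τ | X_0 = 3] = 12

Let v_k = E[τ | X_0 = k]. Boundary: v_0 = v_7 = 0. Recurrence: v_k = 1 + (v_{k-1} + v_{k+1})/2 for 1 ≤ k ≤ 6. The particular solution to v_k − (v_{k-1} + v_{k+1})/2 = 1 is v_k = −k^2. Adding homogeneous solution A + B k and matching boundaries gives v_k = k (7 − k). Substituting k = 3: v_3 = 3 · 4 = 12.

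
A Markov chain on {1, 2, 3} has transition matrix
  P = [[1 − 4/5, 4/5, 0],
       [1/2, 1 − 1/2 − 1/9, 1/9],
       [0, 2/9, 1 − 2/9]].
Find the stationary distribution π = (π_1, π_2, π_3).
π = (5/17, 8/17, 4/17)

This is a birth-death chain on three states, which satisfies detailed balance: π_1 · P_{12} = π_2 · P_{21} and π_2 · P_{23} = π_3 · P_{32}.
From π_1 · 4/5 = π_2 · 1/2: π_2/π_1 = (4/5)/(1/2) = 8/5.
From π_2 · 1/9 = π_3 · 2/9: π_3/π_2 = (1/9)/(2/9) = 1/2.
Take π_1 proportional to 1; then unnormalized π = (1, 8/5, 4/5). Normalize by dividing by the sum 17/5:
  π = (5/17, 8/17, 4/17).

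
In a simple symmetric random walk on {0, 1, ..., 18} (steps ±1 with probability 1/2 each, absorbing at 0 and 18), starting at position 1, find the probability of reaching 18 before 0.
P(hit 18 before 0) = 1/18

Let u_k = P(hit 18 before 0 | start at k). Then u_0 = 0, u_18 = 1, and u_k = u_{k-1}/2 + u_{k+1}/2 for 1 ≤ k ≤ 17. This harmonic recurrence is solved by u_k = k/18, giving u_1 = 1/18.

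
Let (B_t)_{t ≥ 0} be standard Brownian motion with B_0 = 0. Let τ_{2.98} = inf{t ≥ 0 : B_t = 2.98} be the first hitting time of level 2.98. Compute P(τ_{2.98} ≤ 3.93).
P(τ_{2.98} ≤ 3.93) = 2(1 − Φ(2.98/√3.93)) = 2(1 − Φ(1.5032)) ≈ 0.1328

By the reflection principle for standard BM, P(τ_b ≤ t) = 2 · P(B_t ≥ b). Since B_t ~ N(0, t), P(B_t ≥ 2.98) = 1 − Φ(2.98/√t) = 1 − Φ(2.98/√3.93) = 1 − Φ(1.5032) ≈ 0.06639. Doubling: P(τ_{2.98} ≤ 3.93) ≈ 2 · 0.06639 = 0.13278 ≈ 0.1328.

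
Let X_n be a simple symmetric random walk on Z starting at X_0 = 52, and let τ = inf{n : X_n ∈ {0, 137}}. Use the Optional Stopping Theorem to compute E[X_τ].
E[X_τ] = 52

X_n is a martingale and τ is a bounded-mean stopping time (indeed τ is finite a.s. with bounded expectation since the walk is in a bounded region). By the OST, E[X_τ] = E[X_0] = 52. Equivalently: E[X_τ] = 137 · P(hit 137 first) + 0 · P(hit 0 first) = 137 · (52/137) = 52.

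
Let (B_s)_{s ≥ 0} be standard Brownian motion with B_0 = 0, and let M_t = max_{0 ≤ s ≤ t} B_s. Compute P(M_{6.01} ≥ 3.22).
P(M_{6.01} ≥ 3.22) = 2·P(B_{6.01} ≥ 3.22) = 2(1 − Φ(3.22/√6.01)) ≈ 0.1890

By the reflection principle for Brownian motion, P(M_t ≥ a) = 2 · P(B_t ≥ a) for a ≥ 0. Since B_t ~ N(0, t), P(B_t ≥ 3.22) = 1 − Φ(3.22/√t) = 1 − Φ(3.22/√6.01) = 1 − Φ(1.3135). So
  P(M_{6.01} ≥ 3.22) = 2(1 − Φ(1.3135)) ≈ 0.1890.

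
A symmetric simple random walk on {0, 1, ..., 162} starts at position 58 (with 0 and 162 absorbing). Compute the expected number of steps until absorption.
E[τ | X_0 = 58] = 6032

Let v_k = E[τ | X_0 = k]. Boundary: v_0 = v_162 = 0. Recurrence: v_k = 1 + (v_{k-1} + v_{k+1})/2 for 1 ≤ k ≤ 161. The particular solution to v_k − (v_{k-1} + v_{k+1})/2 = 1 is v_k = −k^2. Adding homogeneous solution A + B k and matching boundaries gives v_k = k (162 − k). Substituting k = 58: v_58 = 58 · 104 = 6032.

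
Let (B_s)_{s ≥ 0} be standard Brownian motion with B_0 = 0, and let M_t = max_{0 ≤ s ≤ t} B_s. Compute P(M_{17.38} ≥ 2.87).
P(M_{17.38} ≥ 2.87) = 2·P(B_{17.38} ≥ 2.87) = 2(1 − Φ(2.87/√17.38)) ≈ 0.4912

By the reflection principle for Brownian motion, P(M_t ≥ a) = 2 · P(B_t ≥ a) for a ≥ 0. Since B_t ~ N(0, t), P(B_t ≥ 2.87) = 1 − Φ(2.87/√t) = 1 − Φ(2.87/√17.38) = 1 − Φ(0.6884). So
  P(M_{17.38} ≥ 2.87) = 2(1 − Φ(0.6884)) ≈ 0.4912.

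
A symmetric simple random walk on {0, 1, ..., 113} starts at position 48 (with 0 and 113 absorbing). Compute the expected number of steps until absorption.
E[τ | X_0 = 48] = 3120

Let v_k = E[τ | X_0 = k]. Boundary: v_0 = v_113 = 0. Recurrence: v_k = 1 + (v_{k-1} + v_{k+1})/2 for 1 ≤ k ≤ 112. The particular solution to v_k − (v_{k-1} + v_{k+1})/2 = 1 is v_k = −k^2. Adding homogeneous solution A + B k and matching boundaries gives v_k = k (113 − k). Substituting k = 48: v_48 = 48 · 65 = 3120.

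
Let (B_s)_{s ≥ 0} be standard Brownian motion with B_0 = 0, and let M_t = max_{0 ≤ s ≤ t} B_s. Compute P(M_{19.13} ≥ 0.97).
P(M_{19.13} ≥ 0.97) = 2·P(B_{19.13} ≥ 0.97) = 2(1 − Φ(0.97/√19.13)) ≈ 0.8245

By the reflection principle for Brownian motion, P(M_t ≥ a) = 2 · P(B_t ≥ a) for a ≥ 0. Since B_t ~ N(0, t), P(B_t ≥ 0.97) = 1 − Φ(0.97/√t) = 1 − Φ(0.97/√19.13) = 1 − Φ(0.2218). So
  P(M_{19.13} ≥ 0.97) = 2(1 − Φ(0.2218)) ≈ 0.8245.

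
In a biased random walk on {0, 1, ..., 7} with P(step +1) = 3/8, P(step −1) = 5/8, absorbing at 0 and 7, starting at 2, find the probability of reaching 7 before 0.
P(hit 7 before 0) = (1 − (5/3)^2) / (1 − (5/3)^7) = 1944/37969

Let u_k denote P(reach 7 before 0 | start at k). Boundary: u_0 = 0, u_7 = 1. Recurrence: u_k = 3/8·u_{k+1} + 5/8·u_{k-1} for 1 ≤ k ≤ 6. Try u_k = A + B·r^k with r = q/p = (5/8)/(3/8) = 5/3. Substitution satisfies the recurrence; boundary conditions give:
  u_k = (1 − r^k) / (1 − r^N) = (1 − (5/3)^2) / (1 − (5/3)^7) = 1944/37969.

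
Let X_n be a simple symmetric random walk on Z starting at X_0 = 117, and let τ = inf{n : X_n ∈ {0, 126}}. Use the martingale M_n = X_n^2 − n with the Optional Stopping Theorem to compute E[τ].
E[τ] = 1053

M_n = X_n^2 − n is a martingale (since E[X_{n+1}^2 | F_n] = X_n^2 + 1). By OST (τ has finite mean in a bounded region), E[M_τ] = E[M_0] = X_0^2 − 0 = 117^2 = 13689. Also E[M_τ] = E[X_τ^2] − E[τ]. The walk exits at 0 or 126, with P(hit 126 first) = 117/126, so E[X_τ^2] = 126^2 · 117/126 + 0 = 14742. Thus E[τ] = E[X_τ^2] − E[M_τ] = 14742 − 13689 = 1053 = 117(126 − 117) = 1053.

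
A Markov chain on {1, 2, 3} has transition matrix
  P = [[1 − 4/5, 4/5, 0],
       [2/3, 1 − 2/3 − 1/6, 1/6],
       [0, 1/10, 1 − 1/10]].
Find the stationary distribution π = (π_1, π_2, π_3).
π = (5/21, 2/7, 10/21)

This is a birth-death chain on three states, which satisfies detailed balance: π_1 · P_{12} = π_2 · P_{21} and π_2 · P_{23} = π_3 · P_{32}.
From π_1 · 4/5 = π_2 · 2/3: π_2/π_1 = (4/5)/(2/3) = 6/5.
From π_2 · 1/6 = π_3 · 1/10: π_3/π_2 = (1/6)/(1/10) = 5/3.
Take π_1 proportional to 1; then unnormalized π = (1, 6/5, 2). Normalize by dividing by the sum 21/5:
  π = (5/21, 2/7, 10/21).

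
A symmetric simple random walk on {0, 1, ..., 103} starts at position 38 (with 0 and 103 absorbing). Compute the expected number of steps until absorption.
E[τ | X_0 = 38] = 2470

Let v_k = E[τ | X_0 = k]. Boundary: v_0 = v_103 = 0. Recurrence: v_k = 1 + (v_{k-1} + v_{k+1})/2 for 1 ≤ k ≤ 102. The particular solution to v_k − (v_{k-1} + v_{k+1})/2 = 1 is v_k = −k^2. Adding homogeneous solution A + B k and matching boundaries gives v_k = k (103 − k). Substituting k = 38: v_38 = 38 · 65 = 2470.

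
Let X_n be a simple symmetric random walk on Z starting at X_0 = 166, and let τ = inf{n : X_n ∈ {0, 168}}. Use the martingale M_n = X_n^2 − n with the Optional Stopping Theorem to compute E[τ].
E[τ] = 332

M_n = X_n^2 − n is a martingale (since E[X_{n+1}^2 | F_n] = X_n^2 + 1). By OST (τ has finite mean in a bounded region), E[M_τ] = E[M_0] = X_0^2 − 0 = 166^2 = 27556. Also E[M_τ] = E[X_τ^2] − E[τ]. The walk exits at 0 or 168, with P(hit 168 first) = 166/168, so E[X_τ^2] = 168^2 · 166/168 + 0 = 27888. Thus E[τ] = E[X_τ^2] − E[M_τ] = 27888 − 27556 = 332 = 166(168 − 166) = 332.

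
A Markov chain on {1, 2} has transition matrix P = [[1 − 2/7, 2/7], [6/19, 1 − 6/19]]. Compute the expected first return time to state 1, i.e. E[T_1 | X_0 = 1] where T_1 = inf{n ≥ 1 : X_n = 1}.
E[T_1 | X_0 = 1] = 1/π_1 = 40/21

For an irreducible recurrent Markov chain with stationary distribution π, E[T_i | X_0 = i] = 1/π_i (Kac's formula). Here π_1 = (6/19)/(2/7 + 6/19) = (6/19)/(80/133) = 21/40, so E[T_1 | X_0 = 1] = 1/π_1 = (2/7 + 6/19)/(6/19) = (80/133)/(6/19) = 40/21.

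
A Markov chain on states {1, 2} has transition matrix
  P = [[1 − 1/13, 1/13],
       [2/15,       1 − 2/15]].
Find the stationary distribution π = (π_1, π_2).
π_1 = 26/41, π_2 = 15/41

Solve πP = π with π_1 + π_2 = 1. From πP = π: π_1 · (1 − 1/13) + π_2 · 2/15 = π_1 ⇒ π_2 · 2/15 = π_1 · 1/13 ⇒ π_2/π_1 = (1/13)/(2/15) = 15/26. Together with π_1 + π_2 = 1:
  π_1 = (2/15)/(1/13 + 2/15) = (2/15)/(41/195) = 26/41,
  π_2 = (1/13)/(1/13 + 2/15) = (1/13)/(41/195) = 15/41.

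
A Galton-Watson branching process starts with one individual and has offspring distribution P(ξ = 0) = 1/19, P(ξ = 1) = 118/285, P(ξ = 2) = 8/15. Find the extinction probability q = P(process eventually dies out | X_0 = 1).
q = 15/152

The pgf is f(s) = 1/19 + 118/285·s + 8/15·s². The extinction probability q is the smallest fixed point of f in [0, 1]. Setting s = f(s):
  8/15·s² + (118/285 − 1)·s + 1/19 = 0
  8/15·s² − (1/19 + 8/15)·s + 1/19 = 0
which factors as (s − 1)·(8/15·s − 1/19) = 0, giving roots s = 1 and s = (1/19)/(8/15) = 15/152.
Mean offspring μ = 118/285 + 2·8/15 = 422/285 > 1 (supercritical), so q < 1. The extinction probability is the smaller root: q = (1/19)/(8/15) = 15/152.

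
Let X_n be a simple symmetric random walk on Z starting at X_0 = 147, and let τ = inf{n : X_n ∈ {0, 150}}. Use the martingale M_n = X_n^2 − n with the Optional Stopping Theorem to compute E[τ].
E[τ] = 441

M_n = X_n^2 − n is a martingale (since E[X_{n+1}^2 | F_n] = X_n^2 + 1). By OST (τ has finite mean in a bounded region), E[M_τ] = E[M_0] = X_0^2 − 0 = 147^2 = 21609. Also E[M_τ] = E[X_τ^2] − E[τ]. The walk exits at 0 or 150, with P(hit 150 first) = 147/150, so E[X_τ^2] = 150^2 · 147/150 + 0 = 22050. Thus E[τ] = E[X_τ^2] − E[M_τ] = 22050 − 21609 = 441 = 147(150 − 147) = 441.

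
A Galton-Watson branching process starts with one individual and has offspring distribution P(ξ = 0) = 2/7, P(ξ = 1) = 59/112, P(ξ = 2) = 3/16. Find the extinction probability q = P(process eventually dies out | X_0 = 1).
q = 1

Mean offspring μ = 0·2/7 + 1·59/112 + 2·3/16 = 101/112 ≤ 1. For μ ≤ 1 with offspring not concentrated at 1, the Galton-Watson process goes extinct almost surely, so q = 1.
(Algebraic check: The pgf is f(s) = 2/7 + 59/112·s + 3/16·s². The extinction probability q is the smallest fixed point of f in [0, 1]. Setting s = f(s):
  3/16·s² + (59/112 − 1)·s + 2/7 = 0
  3/16·s² − (2/7 + 3/16)·s + 2/7 = 0
which factors as (s − 1)·(3/16·s − 2/7) = 0, giving roots s = 1 and s = (2/7)/(3/16) = 32/21. Since 32/21 ≥ 1, the smallest root in [0, 1] is s = 1.)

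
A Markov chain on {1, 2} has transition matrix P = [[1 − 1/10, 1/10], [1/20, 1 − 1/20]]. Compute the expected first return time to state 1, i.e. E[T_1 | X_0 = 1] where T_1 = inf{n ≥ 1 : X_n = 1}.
E[T_1 | X_0 = 1] = 1/π_1 = 3

For an irreducible recurrent Markov chain with stationary distribution π, E[T_i | X_0 = i] = 1/π_i (Kac's formula). Here π_1 = (1/20)/(1/10 + 1/20) = (1/20)/(3/20) = 1/3, so E[T_1 | X_0 = 1] = 1/π_1 = (1/10 + 1/20)/(1/20) = (3/20)/(1/20) = 3.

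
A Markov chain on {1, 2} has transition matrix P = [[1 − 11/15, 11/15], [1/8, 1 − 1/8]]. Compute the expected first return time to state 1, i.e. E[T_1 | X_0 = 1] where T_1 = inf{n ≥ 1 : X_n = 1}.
E[T_1 | X_0 = 1] = 1/π_1 = 103/15

For an irreducible recurrent Markov chain with stationary distribution π, E[T_i | X_0 = i] = 1/π_i (Kac's formula). Here π_1 = (1/8)/(11/15 + 1/8) = (1/8)/(103/120) = 15/103, so E[T_1 | X_0 = 1] = 1/π_1 = (11/15 + 1/8)/(1/8) = (103/120)/(1/8) = 103/15.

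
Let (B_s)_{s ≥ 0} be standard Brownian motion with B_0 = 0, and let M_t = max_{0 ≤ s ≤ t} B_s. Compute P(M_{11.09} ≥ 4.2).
P(M_{11.09} ≥ 4.2) = 2·P(B_{11.09} ≥ 4.2) = 2(1 − Φ(4.2/√11.09)) ≈ 0.2072

By the reflection principle for Brownian motion, P(M_t ≥ a) = 2 · P(B_t ≥ a) for a ≥ 0. Since B_t ~ N(0, t), P(B_t ≥ 4.2) = 1 − Φ(4.2/√t) = 1 − Φ(4.2/√11.09) = 1 − Φ(1.2612). So
  P(M_{11.09} ≥ 4.2) = 2(1 − Φ(1.2612)) ≈ 0.2072.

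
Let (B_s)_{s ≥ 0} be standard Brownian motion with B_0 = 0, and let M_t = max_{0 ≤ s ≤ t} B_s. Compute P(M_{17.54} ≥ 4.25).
P(M_{17.54} ≥ 4.25) = 2·P(B_{17.54} ≥ 4.25) = 2(1 − Φ(4.25/√17.54)) ≈ 0.3102

By the reflection principle for Brownian motion, P(M_t ≥ a) = 2 · P(B_t ≥ a) for a ≥ 0. Since B_t ~ N(0, t), P(B_t ≥ 4.25) = 1 − Φ(4.25/√t) = 1 − Φ(4.25/√17.54) = 1 − Φ(1.0148). So
  P(M_{17.54} ≥ 4.25) = 2(1 − Φ(1.0148)) ≈ 0.3102.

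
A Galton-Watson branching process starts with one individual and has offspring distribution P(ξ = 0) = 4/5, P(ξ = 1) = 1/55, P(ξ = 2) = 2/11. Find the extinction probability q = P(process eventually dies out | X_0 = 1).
q = 1

Mean offspring μ = 0·4/5 + 1·1/55 + 2·2/11 = 21/55 ≤ 1. For μ ≤ 1 with offspring not concentrated at 1, the Galton-Watson process goes extinct almost surely, so q = 1.
(Algebraic check: The pgf is f(s) = 4/5 + 1/55·s + 2/11·s². The extinction probability q is the smallest fixed point of f in [0, 1]. Setting s = f(s):
  2/11·s² + (1/55 − 1)·s + 4/5 = 0
  2/11·s² − (4/5 + 2/11)·s + 4/5 = 0
which factors as (s − 1)·(2/11·s − 4/5) = 0, giving roots s = 1 and s = (4/5)/(2/11) = 22/5. Since 22/5 ≥ 1, the smallest root in [0, 1] is s = 1.)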